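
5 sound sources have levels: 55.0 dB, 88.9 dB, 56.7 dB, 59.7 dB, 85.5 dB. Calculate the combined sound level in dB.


Formula: L_total = 10 * log10( sum(10^(Li/10)) )
  Source 1: 10^(55.0/10) = 316227.766
  Source 2: 10^(88.9/10) = 776247116.6287
  Source 3: 10^(56.7/10) = 467735.1413
  Source 4: 10^(59.7/10) = 933254.3008
  Source 5: 10^(85.5/10) = 354813389.2336
Sum of linear values = 1132777723.0704
L_total = 10 * log10(1132777723.0704) = 90.54

90.54 dB


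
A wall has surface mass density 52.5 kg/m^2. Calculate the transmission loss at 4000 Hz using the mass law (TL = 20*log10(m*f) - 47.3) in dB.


Given values:
  m = 52.5 kg/m^2, f = 4000 Hz
Formula: TL = 20 * log10(m * f) - 47.3
Compute m * f = 52.5 * 4000 = 210000.0
Compute log10(210000.0) = 5.322219
Compute 20 * 5.322219 = 106.4444
TL = 106.4444 - 47.3 = 59.14

59.14 dB


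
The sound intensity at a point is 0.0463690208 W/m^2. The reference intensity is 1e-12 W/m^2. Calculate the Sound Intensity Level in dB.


Given values:
  I = 0.0463690208 W/m^2
  I_ref = 1e-12 W/m^2
Formula: SIL = 10 * log10(I / I_ref)
Compute ratio: I / I_ref = 46369020800
Compute log10: log10(46369020800) = 10.666228
Multiply: SIL = 10 * 10.666228 = 106.66

106.66 dB


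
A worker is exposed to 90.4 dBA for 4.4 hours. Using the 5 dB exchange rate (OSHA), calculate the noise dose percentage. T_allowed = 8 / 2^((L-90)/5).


Given values:
  L = 90.4 dBA, T = 4.4 hours
Formula: T_allowed = 8 / 2^((L - 90) / 5)
Compute exponent: (90.4 - 90) / 5 = 0.08
Compute 2^(0.08) = 1.057018
T_allowed = 8 / 1.057018 = 7.568461 hours
Dose = (T / T_allowed) * 100
Dose = (4.4 / 7.568461) * 100 = 58.14

58.14 %


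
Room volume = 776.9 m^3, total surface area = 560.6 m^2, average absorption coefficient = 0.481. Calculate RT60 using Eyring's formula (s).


Given values:
  V = 776.9 m^3, S = 560.6 m^2, alpha = 0.481
Formula: RT60 = 0.161 * V / (-S * ln(1 - alpha))
Compute ln(1 - 0.481) = ln(0.519) = -0.655851
Denominator: -560.6 * -0.655851 = 367.6701
Numerator: 0.161 * 776.9 = 125.0809
RT60 = 125.0809 / 367.6701 = 0.34

0.34 s


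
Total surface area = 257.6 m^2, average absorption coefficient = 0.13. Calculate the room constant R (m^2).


Given values:
  S = 257.6 m^2, alpha = 0.13
Formula: R = S * alpha / (1 - alpha)
Numerator: 257.6 * 0.13 = 33.488
Denominator: 1 - 0.13 = 0.87
R = 33.488 / 0.87 = 38.49

38.49 m^2


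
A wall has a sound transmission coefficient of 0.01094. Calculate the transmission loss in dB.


Given values:
  tau = 0.01094
Formula: TL = 10 * log10(1 / tau)
Compute 1 / tau = 1 / 0.01094 = 91.4077
Compute log10(91.4077) = 1.960983
TL = 10 * 1.960983 = 19.61

19.61 dB


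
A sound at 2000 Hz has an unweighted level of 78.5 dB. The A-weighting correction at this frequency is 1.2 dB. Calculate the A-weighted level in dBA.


Given values:
  SPL = 78.5 dB
  A-weighting at 2000 Hz = 1.2 dB
Formula: L_A = SPL + A_weight
L_A = 78.5 + (1.2)
L_A = 79.7

79.7 dBA


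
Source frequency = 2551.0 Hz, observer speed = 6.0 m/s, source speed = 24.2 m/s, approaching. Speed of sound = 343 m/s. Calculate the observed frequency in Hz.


Given values:
  f_s = 2551.0 Hz, v_o = 6.0 m/s, v_s = 24.2 m/s
  Direction: approaching
Formula: f_o = f_s * (c + v_o) / (c - v_s)
Numerator: c + v_o = 343 + 6.0 = 349.0
Denominator: c - v_s = 343 - 24.2 = 318.8
f_o = 2551.0 * 349.0 / 318.8 = 2792.66

2792.66 Hz


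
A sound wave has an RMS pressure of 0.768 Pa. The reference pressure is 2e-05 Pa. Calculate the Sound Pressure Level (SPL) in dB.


Given values:
  p = 0.768 Pa
  p_ref = 2e-05 Pa
Formula: SPL = 20 * log10(p / p_ref)
Compute ratio: p / p_ref = 0.768 / 2e-05 = 38400
Compute log10: log10(38400) = 4.584331
Multiply: SPL = 20 * 4.584331 = 91.69

91.69 dB


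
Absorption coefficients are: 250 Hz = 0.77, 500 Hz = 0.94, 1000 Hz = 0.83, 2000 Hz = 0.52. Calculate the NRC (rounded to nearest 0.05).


Given values:
  a_250 = 0.77, a_500 = 0.94
  a_1000 = 0.83, a_2000 = 0.52
Formula: NRC = (a250 + a500 + a1000 + a2000) / 4
Sum = 0.77 + 0.94 + 0.83 + 0.52 = 3.06
NRC = 3.06 / 4 = 0.765
Rounded to nearest 0.05: 0.75

0.75


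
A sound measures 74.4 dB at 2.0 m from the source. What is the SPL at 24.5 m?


Given values:
  SPL1 = 74.4 dB, r1 = 2.0 m, r2 = 24.5 m
Formula: SPL2 = SPL1 - 20 * log10(r2 / r1)
Compute ratio: r2 / r1 = 24.5 / 2.0 = 12.25
Compute log10: log10(12.25) = 1.088136
Compute drop: 20 * 1.088136 = 21.7627
SPL2 = 74.4 - 21.7627 = 52.64

52.64 dB


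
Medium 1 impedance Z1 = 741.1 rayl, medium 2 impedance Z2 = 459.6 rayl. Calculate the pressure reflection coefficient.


Given values:
  Z1 = 741.1 rayl, Z2 = 459.6 rayl
Formula: R = (Z2 - Z1) / (Z2 + Z1)
Numerator: Z2 - Z1 = 459.6 - 741.1 = -281.5
Denominator: Z2 + Z1 = 459.6 + 741.1 = 1200.7
R = -281.5 / 1200.7 = -0.2344

-0.2344


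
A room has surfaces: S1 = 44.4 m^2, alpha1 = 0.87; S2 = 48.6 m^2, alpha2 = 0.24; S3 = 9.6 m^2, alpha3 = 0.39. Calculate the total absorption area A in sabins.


Given surfaces:
  Surface 1: 44.4 * 0.87 = 38.628
  Surface 2: 48.6 * 0.24 = 11.664
  Surface 3: 9.6 * 0.39 = 3.744
Formula: A = sum(Si * alpha_i)
A = 38.628 + 11.664 + 3.744
A = 54.04

54.04 sabins


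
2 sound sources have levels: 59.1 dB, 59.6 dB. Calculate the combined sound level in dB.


Formula: L_total = 10 * log10( sum(10^(Li/10)) )
  Source 1: 10^(59.1/10) = 812830.5162
  Source 2: 10^(59.6/10) = 912010.8394
Sum of linear values = 1724841.3556
L_total = 10 * log10(1724841.3556) = 62.37

62.37 dB


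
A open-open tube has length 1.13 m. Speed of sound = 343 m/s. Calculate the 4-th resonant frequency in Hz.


Given values:
  Tube type: open-open, L = 1.13 m, c = 343 m/s, n = 4
Formula: f_n = n * c / (2 * L)
Compute 2 * L = 2 * 1.13 = 2.26
f = 4 * 343 / 2.26
f = 607.08

607.08 Hz


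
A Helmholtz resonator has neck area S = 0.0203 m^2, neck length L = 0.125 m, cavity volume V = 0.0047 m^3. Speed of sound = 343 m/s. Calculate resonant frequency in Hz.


Given values:
  S = 0.0203 m^2, L = 0.125 m, V = 0.0047 m^3, c = 343 m/s
Formula: f = (c / (2*pi)) * sqrt(S / (V * L))
Compute V * L = 0.0047 * 0.125 = 0.0005875
Compute S / (V * L) = 0.0203 / 0.0005875 = 34.5532
Compute sqrt(34.5532) = 5.878197
Compute c / (2*pi) = 343 / 6.283185 = 54.590148
f = 54.590148 * 5.878197 = 320.89

320.89 Hz


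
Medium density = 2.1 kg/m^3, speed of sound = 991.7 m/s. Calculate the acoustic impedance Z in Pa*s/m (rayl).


Given values:
  rho = 2.1 kg/m^3
  c = 991.7 m/s
Formula: Z = rho * c
Z = 2.1 * 991.7
Z = 2082.57

2082.57 rayl


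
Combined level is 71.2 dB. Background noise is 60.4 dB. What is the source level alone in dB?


Given values:
  L_total = 71.2 dB, L_bg = 60.4 dB
Formula: L_source = 10 * log10(10^(L_total/10) - 10^(L_bg/10))
Convert to linear:
  10^(71.2/10) = 13182567.3856
  10^(60.4/10) = 1096478.1961
Difference: 13182567.3856 - 1096478.1961 = 12086089.1895
L_source = 10 * log10(12086089.1895) = 70.82

70.82 dB


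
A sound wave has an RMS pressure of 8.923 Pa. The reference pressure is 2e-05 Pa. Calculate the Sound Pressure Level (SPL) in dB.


Given values:
  p = 8.923 Pa
  p_ref = 2e-05 Pa
Formula: SPL = 20 * log10(p / p_ref)
Compute ratio: p / p_ref = 8.923 / 2e-05 = 446150
Compute log10: log10(446150) = 5.649481
Multiply: SPL = 20 * 5.649481 = 112.99

112.99 dB


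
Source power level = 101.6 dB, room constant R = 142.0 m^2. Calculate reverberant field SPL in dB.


Given values:
  Lw = 101.6 dB, R = 142.0 m^2
Formula: SPL = Lw + 10 * log10(4 / R)
Compute 4 / R = 4 / 142.0 = 0.028169
Compute 10 * log10(0.028169) = -15.5023
SPL = 101.6 + (-15.5023) = 86.1

86.1 dB


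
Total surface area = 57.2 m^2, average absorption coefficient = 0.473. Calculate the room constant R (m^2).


Given values:
  S = 57.2 m^2, alpha = 0.473
Formula: R = S * alpha / (1 - alpha)
Numerator: 57.2 * 0.473 = 27.0556
Denominator: 1 - 0.473 = 0.527
R = 27.0556 / 0.527 = 51.34

51.34 m^2


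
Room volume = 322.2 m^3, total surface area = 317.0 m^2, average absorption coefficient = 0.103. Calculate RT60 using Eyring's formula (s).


Given values:
  V = 322.2 m^3, S = 317.0 m^2, alpha = 0.103
Formula: RT60 = 0.161 * V / (-S * ln(1 - alpha))
Compute ln(1 - 0.103) = ln(0.897) = -0.108699
Denominator: -317.0 * -0.108699 = 34.4576
Numerator: 0.161 * 322.2 = 51.8742
RT60 = 51.8742 / 34.4576 = 1.505

1.505 s


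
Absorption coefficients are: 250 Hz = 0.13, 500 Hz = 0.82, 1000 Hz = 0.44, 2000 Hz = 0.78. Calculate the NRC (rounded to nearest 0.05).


Given values:
  a_250 = 0.13, a_500 = 0.82
  a_1000 = 0.44, a_2000 = 0.78
Formula: NRC = (a250 + a500 + a1000 + a2000) / 4
Sum = 0.13 + 0.82 + 0.44 + 0.78 = 2.17
NRC = 2.17 / 4 = 0.5425
Rounded to nearest 0.05: 0.55

0.55


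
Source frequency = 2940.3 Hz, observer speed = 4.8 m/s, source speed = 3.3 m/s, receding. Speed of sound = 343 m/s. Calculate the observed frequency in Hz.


Given values:
  f_s = 2940.3 Hz, v_o = 4.8 m/s, v_s = 3.3 m/s
  Direction: receding
Formula: f_o = f_s * (c - v_o) / (c + v_s)
Numerator: c - v_o = 343 - 4.8 = 338.2
Denominator: c + v_s = 343 + 3.3 = 346.3
f_o = 2940.3 * 338.2 / 346.3 = 2871.53

2871.53 Hz


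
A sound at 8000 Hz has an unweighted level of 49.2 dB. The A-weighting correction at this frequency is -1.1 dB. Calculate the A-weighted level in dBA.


Given values:
  SPL = 49.2 dB
  A-weighting at 8000 Hz = -1.1 dB
Formula: L_A = SPL + A_weight
L_A = 49.2 + (-1.1)
L_A = 48.1

48.1 dBA


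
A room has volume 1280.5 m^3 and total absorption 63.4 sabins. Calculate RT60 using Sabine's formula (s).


Given values:
  V = 1280.5 m^3
  A = 63.4 sabins
Formula: RT60 = 0.161 * V / A
Numerator: 0.161 * 1280.5 = 206.1605
RT60 = 206.1605 / 63.4 = 3.252

3.252 s


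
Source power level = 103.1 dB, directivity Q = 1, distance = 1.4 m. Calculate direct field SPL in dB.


Given values:
  Lw = 103.1 dB, Q = 1, r = 1.4 m
Formula: SPL = Lw + 10 * log10(Q / (4 * pi * r^2))
Compute 4 * pi * r^2 = 4 * pi * 1.4^2 = 24.6301
Compute Q / denom = 1 / 24.6301 = 0.04060073
Compute 10 * log10(0.04060073) = -13.9147
SPL = 103.1 + (-13.9147) = 89.19

89.19 dB


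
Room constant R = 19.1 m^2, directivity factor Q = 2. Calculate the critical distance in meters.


Given values:
  R = 19.1 m^2, Q = 2
Formula: d_c = 0.141 * sqrt(Q * R)
Compute Q * R = 2 * 19.1 = 38.2
Compute sqrt(38.2) = 6.1806
d_c = 0.141 * 6.1806 = 0.871

0.871 m


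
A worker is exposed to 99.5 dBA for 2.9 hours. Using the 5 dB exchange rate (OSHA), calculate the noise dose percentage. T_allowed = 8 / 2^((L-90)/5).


Given values:
  L = 99.5 dBA, T = 2.9 hours
Formula: T_allowed = 8 / 2^((L - 90) / 5)
Compute exponent: (99.5 - 90) / 5 = 1.9
Compute 2^(1.9) = 3.732132
T_allowed = 8 / 3.732132 = 2.143547 hours
Dose = (T / T_allowed) * 100
Dose = (2.9 / 2.143547) * 100 = 135.29

135.29 %


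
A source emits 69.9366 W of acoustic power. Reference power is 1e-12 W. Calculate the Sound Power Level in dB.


Given values:
  W = 69.9366 W
  W_ref = 1e-12 W
Formula: SWL = 10 * log10(W / W_ref)
Compute ratio: W / W_ref = 69936600000000
Compute log10: log10(69936600000000) = 13.844705
Multiply: SWL = 10 * 13.844705 = 138.45

138.45 dB


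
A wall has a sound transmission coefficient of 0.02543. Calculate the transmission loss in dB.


Given values:
  tau = 0.02543
Formula: TL = 10 * log10(1 / tau)
Compute 1 / tau = 1 / 0.02543 = 39.3236
Compute log10(39.3236) = 1.594653
TL = 10 * 1.594653 = 15.95

15.95 dB


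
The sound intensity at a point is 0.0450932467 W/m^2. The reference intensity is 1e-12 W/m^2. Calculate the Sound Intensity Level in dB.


Given values:
  I = 0.0450932467 W/m^2
  I_ref = 1e-12 W/m^2
Formula: SIL = 10 * log10(I / I_ref)
Compute ratio: I / I_ref = 45093246700
Compute log10: log10(45093246700) = 10.654112
Multiply: SIL = 10 * 10.654112 = 106.54

106.54 dB


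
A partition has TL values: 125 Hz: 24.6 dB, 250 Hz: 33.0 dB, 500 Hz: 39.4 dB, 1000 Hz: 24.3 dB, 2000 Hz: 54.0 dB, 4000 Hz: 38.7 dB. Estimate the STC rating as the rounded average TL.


Given TL values at each frequency:
  125 Hz: 24.6 dB
  250 Hz: 33.0 dB
  500 Hz: 39.4 dB
  1000 Hz: 24.3 dB
  2000 Hz: 54.0 dB
  4000 Hz: 38.7 dB
Formula: STC ~ round(average of TL values)
Sum = 24.6 + 33.0 + 39.4 + 24.3 + 54.0 + 38.7 = 214.0
Average = 214.0 / 6 = 35.67
Rounded: 36

36


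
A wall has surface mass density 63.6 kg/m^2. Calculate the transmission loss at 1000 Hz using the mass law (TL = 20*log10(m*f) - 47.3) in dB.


Given values:
  m = 63.6 kg/m^2, f = 1000 Hz
Formula: TL = 20 * log10(m * f) - 47.3
Compute m * f = 63.6 * 1000 = 63600.0
Compute log10(63600.0) = 4.803457
Compute 20 * 4.803457 = 96.0691
TL = 96.0691 - 47.3 = 48.77

48.77 dB


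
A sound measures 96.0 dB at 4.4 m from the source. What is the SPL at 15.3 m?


Given values:
  SPL1 = 96.0 dB, r1 = 4.4 m, r2 = 15.3 m
Formula: SPL2 = SPL1 - 20 * log10(r2 / r1)
Compute ratio: r2 / r1 = 15.3 / 4.4 = 3.4773
Compute log10: log10(3.4773) = 0.541242
Compute drop: 20 * 0.541242 = 10.8248
SPL2 = 96.0 - 10.8248 = 85.18

85.18 dB


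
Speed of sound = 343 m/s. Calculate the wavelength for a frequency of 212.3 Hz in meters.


Given values:
  c = 343 m/s, f = 212.3 Hz
Formula: lambda = c / f
lambda = 343 / 212.3
lambda = 1.6156

1.6156 m


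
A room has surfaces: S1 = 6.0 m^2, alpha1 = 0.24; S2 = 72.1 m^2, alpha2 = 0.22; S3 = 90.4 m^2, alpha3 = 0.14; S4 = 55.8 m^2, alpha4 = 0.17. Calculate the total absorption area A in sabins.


Given surfaces:
  Surface 1: 6.0 * 0.24 = 1.44
  Surface 2: 72.1 * 0.22 = 15.862
  Surface 3: 90.4 * 0.14 = 12.656
  Surface 4: 55.8 * 0.17 = 9.486
Formula: A = sum(Si * alpha_i)
A = 1.44 + 15.862 + 12.656 + 9.486
A = 39.44

39.44 sabins


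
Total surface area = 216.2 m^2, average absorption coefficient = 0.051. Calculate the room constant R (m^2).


Given values:
  S = 216.2 m^2, alpha = 0.051
Formula: R = S * alpha / (1 - alpha)
Numerator: 216.2 * 0.051 = 11.0262
Denominator: 1 - 0.051 = 0.949
R = 11.0262 / 0.949 = 11.62

11.62 m^2


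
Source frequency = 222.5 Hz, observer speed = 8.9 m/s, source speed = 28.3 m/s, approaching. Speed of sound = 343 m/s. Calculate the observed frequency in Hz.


Given values:
  f_s = 222.5 Hz, v_o = 8.9 m/s, v_s = 28.3 m/s
  Direction: approaching
Formula: f_o = f_s * (c + v_o) / (c - v_s)
Numerator: c + v_o = 343 + 8.9 = 351.9
Denominator: c - v_s = 343 - 28.3 = 314.7
f_o = 222.5 * 351.9 / 314.7 = 248.8

248.8 Hz


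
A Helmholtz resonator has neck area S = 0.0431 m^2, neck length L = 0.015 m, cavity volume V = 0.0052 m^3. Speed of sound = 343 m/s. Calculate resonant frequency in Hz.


Given values:
  S = 0.0431 m^2, L = 0.015 m, V = 0.0052 m^3, c = 343 m/s
Formula: f = (c / (2*pi)) * sqrt(S / (V * L))
Compute V * L = 0.0052 * 0.015 = 7.8e-05
Compute S / (V * L) = 0.0431 / 7.8e-05 = 552.5641
Compute sqrt(552.5641) = 23.506682
Compute c / (2*pi) = 343 / 6.283185 = 54.590148
f = 54.590148 * 23.506682 = 1283.23

1283.23 Hz


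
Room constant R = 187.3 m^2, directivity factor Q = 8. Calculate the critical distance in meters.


Given values:
  R = 187.3 m^2, Q = 8
Formula: d_c = 0.141 * sqrt(Q * R)
Compute Q * R = 8 * 187.3 = 1498.4
Compute sqrt(1498.4) = 38.7092
d_c = 0.141 * 38.7092 = 5.458

5.458 m


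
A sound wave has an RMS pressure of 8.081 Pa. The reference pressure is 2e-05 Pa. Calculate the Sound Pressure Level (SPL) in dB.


Given values:
  p = 8.081 Pa
  p_ref = 2e-05 Pa
Formula: SPL = 20 * log10(p / p_ref)
Compute ratio: p / p_ref = 8.081 / 2e-05 = 404050
Compute log10: log10(404050) = 5.606435
Multiply: SPL = 20 * 5.606435 = 112.13

112.13 dB


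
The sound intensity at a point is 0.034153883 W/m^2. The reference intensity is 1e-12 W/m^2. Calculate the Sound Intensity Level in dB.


Given values:
  I = 0.034153883 W/m^2
  I_ref = 1e-12 W/m^2
Formula: SIL = 10 * log10(I / I_ref)
Compute ratio: I / I_ref = 34153883000
Compute log10: log10(34153883000) = 10.53344
Multiply: SIL = 10 * 10.53344 = 105.33

105.33 dB


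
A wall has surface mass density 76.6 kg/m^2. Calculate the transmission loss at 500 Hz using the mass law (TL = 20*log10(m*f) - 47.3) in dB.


Given values:
  m = 76.6 kg/m^2, f = 500 Hz
Formula: TL = 20 * log10(m * f) - 47.3
Compute m * f = 76.6 * 500 = 38300.0
Compute log10(38300.0) = 4.583199
Compute 20 * 4.583199 = 91.664
TL = 91.664 - 47.3 = 44.36

44.36 dB


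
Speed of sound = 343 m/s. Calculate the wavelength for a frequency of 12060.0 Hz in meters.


Given values:
  c = 343 m/s, f = 12060.0 Hz
Formula: lambda = c / f
lambda = 343 / 12060.0
lambda = 0.0284

0.0284 m


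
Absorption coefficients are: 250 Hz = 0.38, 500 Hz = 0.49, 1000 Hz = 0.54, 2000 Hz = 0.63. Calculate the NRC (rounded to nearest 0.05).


Given values:
  a_250 = 0.38, a_500 = 0.49
  a_1000 = 0.54, a_2000 = 0.63
Formula: NRC = (a250 + a500 + a1000 + a2000) / 4
Sum = 0.38 + 0.49 + 0.54 + 0.63 = 2.04
NRC = 2.04 / 4 = 0.51
Rounded to nearest 0.05: 0.5

0.5


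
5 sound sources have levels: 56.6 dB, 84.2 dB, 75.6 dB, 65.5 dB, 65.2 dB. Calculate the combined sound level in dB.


Formula: L_total = 10 * log10( sum(10^(Li/10)) )
  Source 1: 10^(56.6/10) = 457088.1896
  Source 2: 10^(84.2/10) = 263026799.1895
  Source 3: 10^(75.6/10) = 36307805.477
  Source 4: 10^(65.5/10) = 3548133.8923
  Source 5: 10^(65.2/10) = 3311311.2148
Sum of linear values = 306651137.9632
L_total = 10 * log10(306651137.9632) = 84.87

84.87 dB


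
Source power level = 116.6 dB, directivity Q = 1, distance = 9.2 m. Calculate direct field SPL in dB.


Given values:
  Lw = 116.6 dB, Q = 1, r = 9.2 m
Formula: SPL = Lw + 10 * log10(Q / (4 * pi * r^2))
Compute 4 * pi * r^2 = 4 * pi * 9.2^2 = 1063.6176
Compute Q / denom = 1 / 1063.6176 = 0.00094019
Compute 10 * log10(0.00094019) = -30.2678
SPL = 116.6 + (-30.2678) = 86.33

86.33 dB


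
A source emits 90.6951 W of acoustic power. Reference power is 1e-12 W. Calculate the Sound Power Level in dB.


Given values:
  W = 90.6951 W
  W_ref = 1e-12 W
Formula: SWL = 10 * log10(W / W_ref)
Compute ratio: W / W_ref = 90695100000000
Compute log10: log10(90695100000000) = 13.957584
Multiply: SWL = 10 * 13.957584 = 139.58

139.58 dB


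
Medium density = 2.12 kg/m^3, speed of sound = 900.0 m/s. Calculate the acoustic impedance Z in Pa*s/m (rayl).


Given values:
  rho = 2.12 kg/m^3
  c = 900.0 m/s
Formula: Z = rho * c
Z = 2.12 * 900.0
Z = 1908.0

1908.0 rayl


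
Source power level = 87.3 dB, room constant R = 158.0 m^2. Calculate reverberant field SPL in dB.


Given values:
  Lw = 87.3 dB, R = 158.0 m^2
Formula: SPL = Lw + 10 * log10(4 / R)
Compute 4 / R = 4 / 158.0 = 0.025316
Compute 10 * log10(0.025316) = -15.966
SPL = 87.3 + (-15.966) = 71.33

71.33 dB


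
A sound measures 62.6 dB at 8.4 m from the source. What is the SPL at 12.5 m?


Given values:
  SPL1 = 62.6 dB, r1 = 8.4 m, r2 = 12.5 m
Formula: SPL2 = SPL1 - 20 * log10(r2 / r1)
Compute ratio: r2 / r1 = 12.5 / 8.4 = 1.4881
Compute log10: log10(1.4881) = 0.172632
Compute drop: 20 * 0.172632 = 3.4526
SPL2 = 62.6 - 3.4526 = 59.15

59.15 dB


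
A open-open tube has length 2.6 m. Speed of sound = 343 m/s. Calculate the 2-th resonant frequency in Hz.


Given values:
  Tube type: open-open, L = 2.6 m, c = 343 m/s, n = 2
Formula: f_n = n * c / (2 * L)
Compute 2 * L = 2 * 2.6 = 5.2
f = 2 * 343 / 5.2
f = 131.92

131.92 Hz


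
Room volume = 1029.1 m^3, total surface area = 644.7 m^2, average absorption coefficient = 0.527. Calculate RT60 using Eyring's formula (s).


Given values:
  V = 1029.1 m^3, S = 644.7 m^2, alpha = 0.527
Formula: RT60 = 0.161 * V / (-S * ln(1 - alpha))
Compute ln(1 - 0.527) = ln(0.473) = -0.74866
Denominator: -644.7 * -0.74866 = 482.6611
Numerator: 0.161 * 1029.1 = 165.6851
RT60 = 165.6851 / 482.6611 = 0.343

0.343 s


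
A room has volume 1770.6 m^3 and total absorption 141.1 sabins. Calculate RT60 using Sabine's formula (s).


Given values:
  V = 1770.6 m^3
  A = 141.1 sabins
Formula: RT60 = 0.161 * V / A
Numerator: 0.161 * 1770.6 = 285.0666
RT60 = 285.0666 / 141.1 = 2.02

2.02 s


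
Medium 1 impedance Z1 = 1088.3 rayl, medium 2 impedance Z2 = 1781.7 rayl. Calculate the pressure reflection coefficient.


Given values:
  Z1 = 1088.3 rayl, Z2 = 1781.7 rayl
Formula: R = (Z2 - Z1) / (Z2 + Z1)
Numerator: Z2 - Z1 = 1781.7 - 1088.3 = 693.4
Denominator: Z2 + Z1 = 1781.7 + 1088.3 = 2870.0
R = 693.4 / 2870.0 = 0.2416

0.2416


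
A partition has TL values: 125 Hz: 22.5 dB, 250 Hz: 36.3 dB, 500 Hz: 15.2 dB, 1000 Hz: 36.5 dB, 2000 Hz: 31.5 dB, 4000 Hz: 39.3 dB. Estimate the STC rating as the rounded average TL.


Given TL values at each frequency:
  125 Hz: 22.5 dB
  250 Hz: 36.3 dB
  500 Hz: 15.2 dB
  1000 Hz: 36.5 dB
  2000 Hz: 31.5 dB
  4000 Hz: 39.3 dB
Formula: STC ~ round(average of TL values)
Sum = 22.5 + 36.3 + 15.2 + 36.5 + 31.5 + 39.3 = 181.3
Average = 181.3 / 6 = 30.22
Rounded: 30

30


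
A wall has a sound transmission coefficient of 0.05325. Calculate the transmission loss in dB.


Given values:
  tau = 0.05325
Formula: TL = 10 * log10(1 / tau)
Compute 1 / tau = 1 / 0.05325 = 18.7793
Compute log10(18.7793) = 1.273679
TL = 10 * 1.273679 = 12.74

12.74 dB


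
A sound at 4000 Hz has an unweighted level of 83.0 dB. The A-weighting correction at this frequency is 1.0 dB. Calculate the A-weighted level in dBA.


Given values:
  SPL = 83.0 dB
  A-weighting at 4000 Hz = 1.0 dB
Formula: L_A = SPL + A_weight
L_A = 83.0 + (1.0)
L_A = 84.0

84.0 dBA


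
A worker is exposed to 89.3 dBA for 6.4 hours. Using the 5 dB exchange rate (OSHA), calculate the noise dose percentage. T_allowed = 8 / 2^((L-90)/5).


Given values:
  L = 89.3 dBA, T = 6.4 hours
Formula: T_allowed = 8 / 2^((L - 90) / 5)
Compute exponent: (89.3 - 90) / 5 = -0.14
Compute 2^(-0.14) = 0.907519
T_allowed = 8 / 0.907519 = 8.815242 hours
Dose = (T / T_allowed) * 100
Dose = (6.4 / 8.815242) * 100 = 72.6

72.6 %


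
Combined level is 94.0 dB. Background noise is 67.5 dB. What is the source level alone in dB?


Given values:
  L_total = 94.0 dB, L_bg = 67.5 dB
Formula: L_source = 10 * log10(10^(L_total/10) - 10^(L_bg/10))
Convert to linear:
  10^(94.0/10) = 2511886431.5096
  10^(67.5/10) = 5623413.2519
Difference: 2511886431.5096 - 5623413.2519 = 2506263018.2577
L_source = 10 * log10(2506263018.2577) = 93.99

93.99 dB


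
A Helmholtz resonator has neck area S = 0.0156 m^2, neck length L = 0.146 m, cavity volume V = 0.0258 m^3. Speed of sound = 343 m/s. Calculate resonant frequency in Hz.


Given values:
  S = 0.0156 m^2, L = 0.146 m, V = 0.0258 m^3, c = 343 m/s
Formula: f = (c / (2*pi)) * sqrt(S / (V * L))
Compute V * L = 0.0258 * 0.146 = 0.0037668
Compute S / (V * L) = 0.0156 / 0.0037668 = 4.1414
Compute sqrt(4.1414) = 2.035043
Compute c / (2*pi) = 343 / 6.283185 = 54.590148
f = 54.590148 * 2.035043 = 111.09

111.09 Hz


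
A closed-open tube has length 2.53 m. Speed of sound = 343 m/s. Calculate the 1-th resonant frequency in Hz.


Given values:
  Tube type: closed-open, L = 2.53 m, c = 343 m/s, n = 1
Formula: f_n = (2n - 1) * c / (4 * L)
Compute 2n - 1 = 2*1 - 1 = 1
Compute 4 * L = 4 * 2.53 = 10.12
f = 1 * 343 / 10.12
f = 33.89

33.89 Hz


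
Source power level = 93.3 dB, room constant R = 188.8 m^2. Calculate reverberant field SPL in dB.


Given values:
  Lw = 93.3 dB, R = 188.8 m^2
Formula: SPL = Lw + 10 * log10(4 / R)
Compute 4 / R = 4 / 188.8 = 0.021186
Compute 10 * log10(0.021186) = -16.7395
SPL = 93.3 + (-16.7395) = 76.56

76.56 dB


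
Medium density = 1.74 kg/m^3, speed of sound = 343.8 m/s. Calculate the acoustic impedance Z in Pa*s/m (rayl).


Given values:
  rho = 1.74 kg/m^3
  c = 343.8 m/s
Formula: Z = rho * c
Z = 1.74 * 343.8
Z = 598.21

598.21 rayl


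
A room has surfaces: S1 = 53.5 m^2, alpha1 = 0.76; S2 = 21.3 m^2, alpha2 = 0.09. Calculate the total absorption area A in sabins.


Given surfaces:
  Surface 1: 53.5 * 0.76 = 40.66
  Surface 2: 21.3 * 0.09 = 1.917
Formula: A = sum(Si * alpha_i)
A = 40.66 + 1.917
A = 42.58

42.58 sabins


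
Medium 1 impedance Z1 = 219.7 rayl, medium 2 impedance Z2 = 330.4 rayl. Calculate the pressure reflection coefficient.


Given values:
  Z1 = 219.7 rayl, Z2 = 330.4 rayl
Formula: R = (Z2 - Z1) / (Z2 + Z1)
Numerator: Z2 - Z1 = 330.4 - 219.7 = 110.7
Denominator: Z2 + Z1 = 330.4 + 219.7 = 550.1
R = 110.7 / 550.1 = 0.2012

0.2012


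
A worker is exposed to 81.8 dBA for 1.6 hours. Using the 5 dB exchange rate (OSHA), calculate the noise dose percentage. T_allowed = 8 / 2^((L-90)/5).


Given values:
  L = 81.8 dBA, T = 1.6 hours
Formula: T_allowed = 8 / 2^((L - 90) / 5)
Compute exponent: (81.8 - 90) / 5 = -1.64
Compute 2^(-1.64) = 0.320856
T_allowed = 8 / 0.320856 = 24.933303 hours
Dose = (T / T_allowed) * 100
Dose = (1.6 / 24.933303) * 100 = 6.42

6.42 %


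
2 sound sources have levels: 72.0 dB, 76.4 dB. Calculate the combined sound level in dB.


Formula: L_total = 10 * log10( sum(10^(Li/10)) )
  Source 1: 10^(72.0/10) = 15848931.9246
  Source 2: 10^(76.4/10) = 43651583.224
Sum of linear values = 59500515.1486
L_total = 10 * log10(59500515.1486) = 77.75

77.75 dB


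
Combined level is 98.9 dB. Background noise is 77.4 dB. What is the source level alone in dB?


Given values:
  L_total = 98.9 dB, L_bg = 77.4 dB
Formula: L_source = 10 * log10(10^(L_total/10) - 10^(L_bg/10))
Convert to linear:
  10^(98.9/10) = 7762471166.2869
  10^(77.4/10) = 54954087.3858
Difference: 7762471166.2869 - 54954087.3858 = 7707517078.9011
L_source = 10 * log10(7707517078.9011) = 98.87

98.87 dB


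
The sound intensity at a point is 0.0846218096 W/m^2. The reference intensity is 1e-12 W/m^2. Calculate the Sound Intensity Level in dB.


Given values:
  I = 0.0846218096 W/m^2
  I_ref = 1e-12 W/m^2
Formula: SIL = 10 * log10(I / I_ref)
Compute ratio: I / I_ref = 84621809600
Compute log10: log10(84621809600) = 10.927482
Multiply: SIL = 10 * 10.927482 = 109.27

109.27 dB


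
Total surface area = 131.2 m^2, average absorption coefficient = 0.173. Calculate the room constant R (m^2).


Given values:
  S = 131.2 m^2, alpha = 0.173
Formula: R = S * alpha / (1 - alpha)
Numerator: 131.2 * 0.173 = 22.6976
Denominator: 1 - 0.173 = 0.827
R = 22.6976 / 0.827 = 27.45

27.45 m^2


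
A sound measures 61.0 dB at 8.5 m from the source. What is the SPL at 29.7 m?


Given values:
  SPL1 = 61.0 dB, r1 = 8.5 m, r2 = 29.7 m
Formula: SPL2 = SPL1 - 20 * log10(r2 / r1)
Compute ratio: r2 / r1 = 29.7 / 8.5 = 3.4941
Compute log10: log10(3.4941) = 0.543335
Compute drop: 20 * 0.543335 = 10.8667
SPL2 = 61.0 - 10.8667 = 50.13

50.13 dB


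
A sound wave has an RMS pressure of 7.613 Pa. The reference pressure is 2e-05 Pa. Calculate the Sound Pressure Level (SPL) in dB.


Given values:
  p = 7.613 Pa
  p_ref = 2e-05 Pa
Formula: SPL = 20 * log10(p / p_ref)
Compute ratio: p / p_ref = 7.613 / 2e-05 = 380650
Compute log10: log10(380650) = 5.580526
Multiply: SPL = 20 * 5.580526 = 111.61

111.61 dB


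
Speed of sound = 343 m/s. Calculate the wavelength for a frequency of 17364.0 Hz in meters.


Given values:
  c = 343 m/s, f = 17364.0 Hz
Formula: lambda = c / f
lambda = 343 / 17364.0
lambda = 0.0198

0.0198 m


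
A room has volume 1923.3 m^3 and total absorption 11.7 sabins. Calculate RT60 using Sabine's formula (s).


Given values:
  V = 1923.3 m^3
  A = 11.7 sabins
Formula: RT60 = 0.161 * V / A
Numerator: 0.161 * 1923.3 = 309.6513
RT60 = 309.6513 / 11.7 = 26.466

26.466 s


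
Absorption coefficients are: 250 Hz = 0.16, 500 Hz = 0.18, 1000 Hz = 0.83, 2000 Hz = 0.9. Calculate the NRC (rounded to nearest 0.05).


Given values:
  a_250 = 0.16, a_500 = 0.18
  a_1000 = 0.83, a_2000 = 0.9
Formula: NRC = (a250 + a500 + a1000 + a2000) / 4
Sum = 0.16 + 0.18 + 0.83 + 0.9 = 2.07
NRC = 2.07 / 4 = 0.5175
Rounded to nearest 0.05: 0.5

0.5


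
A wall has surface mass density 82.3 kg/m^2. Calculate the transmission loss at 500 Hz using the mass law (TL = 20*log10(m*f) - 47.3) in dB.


Given values:
  m = 82.3 kg/m^2, f = 500 Hz
Formula: TL = 20 * log10(m * f) - 47.3
Compute m * f = 82.3 * 500 = 41150.0
Compute log10(41150.0) = 4.61437
Compute 20 * 4.61437 = 92.2874
TL = 92.2874 - 47.3 = 44.99

44.99 dB


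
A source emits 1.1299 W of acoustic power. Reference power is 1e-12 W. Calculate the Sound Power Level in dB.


Given values:
  W = 1.1299 W
  W_ref = 1e-12 W
Formula: SWL = 10 * log10(W / W_ref)
Compute ratio: W / W_ref = 1129900000000
Compute log10: log10(1129900000000) = 12.05304
Multiply: SWL = 10 * 12.05304 = 120.53

120.53 dB


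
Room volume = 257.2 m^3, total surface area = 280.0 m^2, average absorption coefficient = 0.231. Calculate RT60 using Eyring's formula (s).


Given values:
  V = 257.2 m^3, S = 280.0 m^2, alpha = 0.231
Formula: RT60 = 0.161 * V / (-S * ln(1 - alpha))
Compute ln(1 - 0.231) = ln(0.769) = -0.262664
Denominator: -280.0 * -0.262664 = 73.5459
Numerator: 0.161 * 257.2 = 41.4092
RT60 = 41.4092 / 73.5459 = 0.563

0.563 s


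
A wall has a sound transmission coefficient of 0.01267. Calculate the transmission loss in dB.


Given values:
  tau = 0.01267
Formula: TL = 10 * log10(1 / tau)
Compute 1 / tau = 1 / 0.01267 = 78.9266
Compute log10(78.9266) = 1.897223
TL = 10 * 1.897223 = 18.97

18.97 dB


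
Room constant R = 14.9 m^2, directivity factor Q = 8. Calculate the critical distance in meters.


Given values:
  R = 14.9 m^2, Q = 8
Formula: d_c = 0.141 * sqrt(Q * R)
Compute Q * R = 8 * 14.9 = 119.2
Compute sqrt(119.2) = 10.9179
d_c = 0.141 * 10.9179 = 1.539

1.539 m


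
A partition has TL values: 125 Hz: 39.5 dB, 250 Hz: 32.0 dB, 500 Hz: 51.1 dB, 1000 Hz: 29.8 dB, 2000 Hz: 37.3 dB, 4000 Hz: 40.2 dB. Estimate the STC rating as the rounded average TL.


Given TL values at each frequency:
  125 Hz: 39.5 dB
  250 Hz: 32.0 dB
  500 Hz: 51.1 dB
  1000 Hz: 29.8 dB
  2000 Hz: 37.3 dB
  4000 Hz: 40.2 dB
Formula: STC ~ round(average of TL values)
Sum = 39.5 + 32.0 + 51.1 + 29.8 + 37.3 + 40.2 = 229.9
Average = 229.9 / 6 = 38.32
Rounded: 38

38


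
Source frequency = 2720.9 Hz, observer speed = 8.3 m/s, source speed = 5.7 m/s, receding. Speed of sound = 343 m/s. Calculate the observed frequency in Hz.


Given values:
  f_s = 2720.9 Hz, v_o = 8.3 m/s, v_s = 5.7 m/s
  Direction: receding
Formula: f_o = f_s * (c - v_o) / (c + v_s)
Numerator: c - v_o = 343 - 8.3 = 334.7
Denominator: c + v_s = 343 + 5.7 = 348.7
f_o = 2720.9 * 334.7 / 348.7 = 2611.66

2611.66 Hz


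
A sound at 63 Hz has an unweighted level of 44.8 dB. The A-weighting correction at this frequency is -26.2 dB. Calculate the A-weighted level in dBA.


Given values:
  SPL = 44.8 dB
  A-weighting at 63 Hz = -26.2 dB
Formula: L_A = SPL + A_weight
L_A = 44.8 + (-26.2)
L_A = 18.6

18.6 dBA


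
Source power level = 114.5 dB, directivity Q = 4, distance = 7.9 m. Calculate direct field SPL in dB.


Given values:
  Lw = 114.5 dB, Q = 4, r = 7.9 m
Formula: SPL = Lw + 10 * log10(Q / (4 * pi * r^2))
Compute 4 * pi * r^2 = 4 * pi * 7.9^2 = 784.2672
Compute Q / denom = 4 / 784.2672 = 0.0051003
Compute 10 * log10(0.0051003) = -22.924
SPL = 114.5 + (-22.924) = 91.58

91.58 dB


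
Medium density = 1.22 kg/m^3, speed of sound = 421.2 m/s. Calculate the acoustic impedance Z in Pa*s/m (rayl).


Given values:
  rho = 1.22 kg/m^3
  c = 421.2 m/s
Formula: Z = rho * c
Z = 1.22 * 421.2
Z = 513.86

513.86 rayl


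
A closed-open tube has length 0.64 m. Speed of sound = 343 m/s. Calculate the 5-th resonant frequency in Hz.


Given values:
  Tube type: closed-open, L = 0.64 m, c = 343 m/s, n = 5
Formula: f_n = (2n - 1) * c / (4 * L)
Compute 2n - 1 = 2*5 - 1 = 9
Compute 4 * L = 4 * 0.64 = 2.56
f = 9 * 343 / 2.56
f = 1205.86

1205.86 Hz


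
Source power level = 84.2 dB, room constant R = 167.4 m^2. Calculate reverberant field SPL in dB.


Given values:
  Lw = 84.2 dB, R = 167.4 m^2
Formula: SPL = Lw + 10 * log10(4 / R)
Compute 4 / R = 4 / 167.4 = 0.023895
Compute 10 * log10(0.023895) = -16.2169
SPL = 84.2 + (-16.2169) = 67.98

67.98 dB


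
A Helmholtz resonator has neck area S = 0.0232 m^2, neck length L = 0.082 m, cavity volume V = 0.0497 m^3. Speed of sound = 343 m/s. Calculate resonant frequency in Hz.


Given values:
  S = 0.0232 m^2, L = 0.082 m, V = 0.0497 m^3, c = 343 m/s
Formula: f = (c / (2*pi)) * sqrt(S / (V * L))
Compute V * L = 0.0497 * 0.082 = 0.0040754
Compute S / (V * L) = 0.0232 / 0.0040754 = 5.6927
Compute sqrt(5.6927) = 2.385938
Compute c / (2*pi) = 343 / 6.283185 = 54.590148
f = 54.590148 * 2.385938 = 130.25

130.25 Hz


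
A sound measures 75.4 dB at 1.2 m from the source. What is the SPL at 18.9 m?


Given values:
  SPL1 = 75.4 dB, r1 = 1.2 m, r2 = 18.9 m
Formula: SPL2 = SPL1 - 20 * log10(r2 / r1)
Compute ratio: r2 / r1 = 18.9 / 1.2 = 15.75
Compute log10: log10(15.75) = 1.197281
Compute drop: 20 * 1.197281 = 23.9456
SPL2 = 75.4 - 23.9456 = 51.45

51.45 dB


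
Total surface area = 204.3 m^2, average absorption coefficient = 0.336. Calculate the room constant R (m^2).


Given values:
  S = 204.3 m^2, alpha = 0.336
Formula: R = S * alpha / (1 - alpha)
Numerator: 204.3 * 0.336 = 68.6448
Denominator: 1 - 0.336 = 0.664
R = 68.6448 / 0.664 = 103.38

103.38 m^2


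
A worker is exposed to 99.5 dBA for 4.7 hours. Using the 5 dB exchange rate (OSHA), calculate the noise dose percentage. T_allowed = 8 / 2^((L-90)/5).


Given values:
  L = 99.5 dBA, T = 4.7 hours
Formula: T_allowed = 8 / 2^((L - 90) / 5)
Compute exponent: (99.5 - 90) / 5 = 1.9
Compute 2^(1.9) = 3.732132
T_allowed = 8 / 3.732132 = 2.143547 hours
Dose = (T / T_allowed) * 100
Dose = (4.7 / 2.143547) * 100 = 219.26

219.26 %


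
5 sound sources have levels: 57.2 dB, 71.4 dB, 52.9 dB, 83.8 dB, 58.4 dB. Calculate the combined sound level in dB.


Formula: L_total = 10 * log10( sum(10^(Li/10)) )
  Source 1: 10^(57.2/10) = 524807.4602
  Source 2: 10^(71.4/10) = 13803842.646
  Source 3: 10^(52.9/10) = 194984.46
  Source 4: 10^(83.8/10) = 239883291.9019
  Source 5: 10^(58.4/10) = 691830.9709
Sum of linear values = 255098757.439
L_total = 10 * log10(255098757.439) = 84.07

84.07 dB


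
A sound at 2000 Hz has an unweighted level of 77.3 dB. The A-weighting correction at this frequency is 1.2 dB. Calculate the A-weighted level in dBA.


Given values:
  SPL = 77.3 dB
  A-weighting at 2000 Hz = 1.2 dB
Formula: L_A = SPL + A_weight
L_A = 77.3 + (1.2)
L_A = 78.5

78.5 dBA


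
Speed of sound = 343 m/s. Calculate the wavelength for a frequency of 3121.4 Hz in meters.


Given values:
  c = 343 m/s, f = 3121.4 Hz
Formula: lambda = c / f
lambda = 343 / 3121.4
lambda = 0.1099

0.1099 m


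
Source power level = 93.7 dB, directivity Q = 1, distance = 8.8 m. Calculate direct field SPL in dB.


Given values:
  Lw = 93.7 dB, Q = 1, r = 8.8 m
Formula: SPL = Lw + 10 * log10(Q / (4 * pi * r^2))
Compute 4 * pi * r^2 = 4 * pi * 8.8^2 = 973.1397
Compute Q / denom = 1 / 973.1397 = 0.0010276
Compute 10 * log10(0.0010276) = -29.8818
SPL = 93.7 + (-29.8818) = 63.82

63.82 dB


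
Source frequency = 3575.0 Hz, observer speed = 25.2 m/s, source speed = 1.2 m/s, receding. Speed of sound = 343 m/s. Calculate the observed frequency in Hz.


Given values:
  f_s = 3575.0 Hz, v_o = 25.2 m/s, v_s = 1.2 m/s
  Direction: receding
Formula: f_o = f_s * (c - v_o) / (c + v_s)
Numerator: c - v_o = 343 - 25.2 = 317.8
Denominator: c + v_s = 343 + 1.2 = 344.2
f_o = 3575.0 * 317.8 / 344.2 = 3300.8

3300.8 Hz


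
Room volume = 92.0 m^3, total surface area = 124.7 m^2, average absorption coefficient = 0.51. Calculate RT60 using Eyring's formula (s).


Given values:
  V = 92.0 m^3, S = 124.7 m^2, alpha = 0.51
Formula: RT60 = 0.161 * V / (-S * ln(1 - alpha))
Compute ln(1 - 0.51) = ln(0.49) = -0.71335
Denominator: -124.7 * -0.71335 = 88.9547
Numerator: 0.161 * 92.0 = 14.812
RT60 = 14.812 / 88.9547 = 0.167

0.167 s


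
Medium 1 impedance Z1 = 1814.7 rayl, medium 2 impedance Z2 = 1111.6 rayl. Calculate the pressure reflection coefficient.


Given values:
  Z1 = 1814.7 rayl, Z2 = 1111.6 rayl
Formula: R = (Z2 - Z1) / (Z2 + Z1)
Numerator: Z2 - Z1 = 1111.6 - 1814.7 = -703.1
Denominator: Z2 + Z1 = 1111.6 + 1814.7 = 2926.3
R = -703.1 / 2926.3 = -0.2403

-0.2403


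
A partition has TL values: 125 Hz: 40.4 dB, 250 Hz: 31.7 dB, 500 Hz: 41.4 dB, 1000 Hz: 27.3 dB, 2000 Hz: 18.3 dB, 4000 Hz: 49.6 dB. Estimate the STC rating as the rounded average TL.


Given TL values at each frequency:
  125 Hz: 40.4 dB
  250 Hz: 31.7 dB
  500 Hz: 41.4 dB
  1000 Hz: 27.3 dB
  2000 Hz: 18.3 dB
  4000 Hz: 49.6 dB
Formula: STC ~ round(average of TL values)
Sum = 40.4 + 31.7 + 41.4 + 27.3 + 18.3 + 49.6 = 208.7
Average = 208.7 / 6 = 34.78
Rounded: 35

35


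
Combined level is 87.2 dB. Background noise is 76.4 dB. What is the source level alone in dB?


Given values:
  L_total = 87.2 dB, L_bg = 76.4 dB
Formula: L_source = 10 * log10(10^(L_total/10) - 10^(L_bg/10))
Convert to linear:
  10^(87.2/10) = 524807460.2498
  10^(76.4/10) = 43651583.224
Difference: 524807460.2498 - 43651583.224 = 481155877.0258
L_source = 10 * log10(481155877.0258) = 86.82

86.82 dB


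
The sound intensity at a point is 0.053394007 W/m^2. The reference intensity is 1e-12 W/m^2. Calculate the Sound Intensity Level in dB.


Given values:
  I = 0.053394007 W/m^2
  I_ref = 1e-12 W/m^2
Formula: SIL = 10 * log10(I / I_ref)
Compute ratio: I / I_ref = 53394007000
Compute log10: log10(53394007000) = 10.727493
Multiply: SIL = 10 * 10.727493 = 107.27

107.27 dB


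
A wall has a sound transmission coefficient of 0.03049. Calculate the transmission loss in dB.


Given values:
  tau = 0.03049
Formula: TL = 10 * log10(1 / tau)
Compute 1 / tau = 1 / 0.03049 = 32.7976
Compute log10(32.7976) = 1.515842
TL = 10 * 1.515842 = 15.16

15.16 dB


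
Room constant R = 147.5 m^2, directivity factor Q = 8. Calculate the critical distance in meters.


Given values:
  R = 147.5 m^2, Q = 8
Formula: d_c = 0.141 * sqrt(Q * R)
Compute Q * R = 8 * 147.5 = 1180.0
Compute sqrt(1180.0) = 34.3511
d_c = 0.141 * 34.3511 = 4.844

4.844 m


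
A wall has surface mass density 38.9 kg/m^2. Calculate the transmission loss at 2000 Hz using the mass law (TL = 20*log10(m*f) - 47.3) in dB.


Given values:
  m = 38.9 kg/m^2, f = 2000 Hz
Formula: TL = 20 * log10(m * f) - 47.3
Compute m * f = 38.9 * 2000 = 77800.0
Compute log10(77800.0) = 4.89098
Compute 20 * 4.89098 = 97.8196
TL = 97.8196 - 47.3 = 50.52

50.52 dB


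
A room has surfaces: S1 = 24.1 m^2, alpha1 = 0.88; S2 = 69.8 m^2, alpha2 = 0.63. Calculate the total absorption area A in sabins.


Given surfaces:
  Surface 1: 24.1 * 0.88 = 21.208
  Surface 2: 69.8 * 0.63 = 43.974
Formula: A = sum(Si * alpha_i)
A = 21.208 + 43.974
A = 65.18

65.18 sabins


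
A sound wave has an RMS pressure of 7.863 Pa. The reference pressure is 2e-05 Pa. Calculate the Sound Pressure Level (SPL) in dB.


Given values:
  p = 7.863 Pa
  p_ref = 2e-05 Pa
Formula: SPL = 20 * log10(p / p_ref)
Compute ratio: p / p_ref = 7.863 / 2e-05 = 393150
Compute log10: log10(393150) = 5.594558
Multiply: SPL = 20 * 5.594558 = 111.89

111.89 dB


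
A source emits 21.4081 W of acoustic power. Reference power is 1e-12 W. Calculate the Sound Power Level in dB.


Given values:
  W = 21.4081 W
  W_ref = 1e-12 W
Formula: SWL = 10 * log10(W / W_ref)
Compute ratio: W / W_ref = 21408100000000
Compute log10: log10(21408100000000) = 13.330578
Multiply: SWL = 10 * 13.330578 = 133.31

133.31 dB


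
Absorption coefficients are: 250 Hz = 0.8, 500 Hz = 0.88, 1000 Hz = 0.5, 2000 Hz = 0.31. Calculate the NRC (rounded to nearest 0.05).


Given values:
  a_250 = 0.8, a_500 = 0.88
  a_1000 = 0.5, a_2000 = 0.31
Formula: NRC = (a250 + a500 + a1000 + a2000) / 4
Sum = 0.8 + 0.88 + 0.5 + 0.31 = 2.49
NRC = 2.49 / 4 = 0.6225
Rounded to nearest 0.05: 0.6

0.6


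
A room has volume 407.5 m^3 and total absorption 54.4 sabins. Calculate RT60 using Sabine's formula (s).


Given values:
  V = 407.5 m^3
  A = 54.4 sabins
Formula: RT60 = 0.161 * V / A
Numerator: 0.161 * 407.5 = 65.6075
RT60 = 65.6075 / 54.4 = 1.206

1.206 s
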